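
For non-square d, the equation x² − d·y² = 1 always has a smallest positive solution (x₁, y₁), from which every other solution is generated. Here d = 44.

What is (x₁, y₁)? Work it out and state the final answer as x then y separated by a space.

[6; 1,1,1,2,1,1,1,12] for √44; ℓ=8 ⇒ convergent index 7
a_0=6:  p_0=6·1+0=6,  q_0=6·0+1=1
a_1=1:  p_1=1·6+1=7,  q_1=1·1+0=1
a_2=1:  p_2=1·7+6=13,  q_2=1·1+1=2
a_3=1:  p_3=1·13+7=20,  q_3=1·2+1=3
…
a_6=1:  p_6=1·73+53=126,  q_6=1·11+8=19
a_7=1:  p_7=1·126+73=199,  q_7=1·19+11=30
fundamental: x₁=199, y₁=30  (since 39601 − 44·900 = 1)

199 30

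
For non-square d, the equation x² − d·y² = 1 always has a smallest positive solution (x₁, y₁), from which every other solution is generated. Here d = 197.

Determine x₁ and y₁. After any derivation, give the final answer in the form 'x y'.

√197 → a₀=14, period (28); ℓ=1 odd so k=1
a_0=14:  p_0=14·1+0=14,  q_0=14·0+1=1
a_1=28:  p_1=28·14+1=393,  q_1=28·1+0=28
→ (393, 28).  Check: 393²=154449, 197·28²=154448, difference 1.

393 28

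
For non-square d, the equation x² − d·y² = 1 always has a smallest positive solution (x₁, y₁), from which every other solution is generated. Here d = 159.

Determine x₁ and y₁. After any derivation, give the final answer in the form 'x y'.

√159 = [12; 1,1,1,1,3,1,1,1,1,24, …], period ℓ=10 (even) → k=9
a_0=12:  p_0=12·1+0=12,  q_0=12·0+1=1
…
a_4=1:  p_4=1·38+25=63,  q_4=1·3+2=5
…
a_7=1:  p_7=1·290+227=517,  q_7=1·23+18=41
a_8=1:  p_8=1·517+290=807,  q_8=1·41+23=64
a_9=1:  p_9=1·807+517=1324,  q_9=1·64+41=105
fundamental: x₁=1324, y₁=105  (since 1752976 − 159·11025 = 1)

1324 105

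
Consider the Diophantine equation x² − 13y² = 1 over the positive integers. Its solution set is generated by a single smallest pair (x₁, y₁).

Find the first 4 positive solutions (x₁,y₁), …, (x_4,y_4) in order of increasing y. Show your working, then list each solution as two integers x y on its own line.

√13 → a₀=3, period (1,1,1,1,6); ℓ=5 odd so k=9
a_0=3:  p_0=3·1+0=3,  q_0=3·0+1=1
…
a_3=1:  p_3=1·7+4=11,  q_3=1·2+1=3
…
a_6=1:  p_6=1·119+18=137,  q_6=1·33+5=38
…
a_8=1:  p_8=1·256+137=393,  q_8=1·71+38=109
a_9=1:  p_9=1·393+256=649,  q_9=1·109+71=180
(x₁, y₁) = (649, 180);  649² − 13·180² = 1 ✓
(649+180√13)^2 = 842401 + 233640√13
(649+180√13)^3 = 1093435849 + 303264540√13
(649+180√13)^4 = 1419278889601 + 393637139280√13

649 180
842401 233640
1093435849 303264540
1419278889601 393637139280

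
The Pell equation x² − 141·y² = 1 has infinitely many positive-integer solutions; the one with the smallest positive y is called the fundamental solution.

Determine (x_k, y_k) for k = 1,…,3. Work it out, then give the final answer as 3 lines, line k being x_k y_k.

[11; 1,6,1,22] for √141; ℓ=4 ⇒ convergent index 3
k=0  a_k=11  p_k/q_k = 11/1
k=1  a_k=1  p_k/q_k = 12/1
k=2  a_k=6  p_k/q_k = 83/7
k=3  a_k=1  p_k/q_k = 95/8
fundamental: x₁=95, y₁=8  (since 9025 − 141·64 = 1)
n=2: (95,8)∘(95,8) = (95·95+141·8·8, 95·8+8·95) = (18049,1520)
n=3: (18049,1520)∘(95,8) = (95·18049+141·8·1520, 95·1520+8·18049) = (3429215,288792)

95 8
18049 1520
3429215 288792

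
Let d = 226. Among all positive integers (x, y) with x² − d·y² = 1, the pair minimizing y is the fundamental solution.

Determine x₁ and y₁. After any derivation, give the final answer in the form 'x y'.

√226 = [15; 30, …], period ℓ=1 (odd) → k=1
k=0  a_k=15  p_k/q_k = 15/1
k=1  a_k=30  p_k/q_k = 451/30
→ (451, 30).  Check: 451²=203401, 226·30²=203400, difference 1.

451 30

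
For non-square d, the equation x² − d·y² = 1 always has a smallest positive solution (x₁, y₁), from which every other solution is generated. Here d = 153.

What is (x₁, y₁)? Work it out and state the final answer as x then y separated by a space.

2177 176

[12; 2,1,2,2,2,1,2,24] for √153; ℓ=8 ⇒ convergent index 7
i=0: a=12 ⇒ p=12, q=1
i=1: a=2 ⇒ p=25, q=2
…
i=5: a=2 ⇒ p=569, q=46
i=6: a=1 ⇒ p=804, q=65
i=7: a=2 ⇒ p=2177, q=176
(x₁, y₁) = (2177, 176);  2177² − 153·176² = 1 ✓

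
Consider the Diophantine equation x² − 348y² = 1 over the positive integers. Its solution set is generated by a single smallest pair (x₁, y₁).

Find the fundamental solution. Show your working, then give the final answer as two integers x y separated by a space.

1567 84

[18; 1,1,1,8,1,1,1,36] for √348; ℓ=8 ⇒ convergent index 7
k=0  a_k=18  p_k/q_k = 18/1
…
k=5  a_k=1  p_k/q_k = 541/29
k=6  a_k=1  p_k/q_k = 1026/55
k=7  a_k=1  p_k/q_k = 1567/84
→ (1567, 84).  Check: 1567²=2455489, 348·84²=2455488, difference 1.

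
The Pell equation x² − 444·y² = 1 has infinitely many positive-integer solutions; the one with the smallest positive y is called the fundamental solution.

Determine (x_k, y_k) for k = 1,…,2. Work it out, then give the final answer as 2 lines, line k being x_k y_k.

295 14
174049 8260

d=444: √d = [21; 14,42] (ℓ=2, even), read p_1/q_1
i=0: a=21 ⇒ p=21, q=1
i=1: a=14 ⇒ p=295, q=14
fundamental: x₁=295, y₁=14  (since 87025 − 444·196 = 1)
(x_2, y_2) = (295·295 + 444·14·14, 295·14 + 14·295) = (174049, 8260)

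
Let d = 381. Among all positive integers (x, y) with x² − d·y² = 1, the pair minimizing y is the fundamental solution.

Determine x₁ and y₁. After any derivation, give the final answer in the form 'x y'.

√381 → a₀=19, period (1,1,12,1,1,38); ℓ=6 even so k=5
i=0: a=19 ⇒ p=19, q=1
i=1: a=1 ⇒ p=20, q=1
i=2: a=1 ⇒ p=39, q=2
…
i=4: a=1 ⇒ p=527, q=27
i=5: a=1 ⇒ p=1015, q=52
(x₁, y₁) = (1015, 52);  1015² − 381·52² = 1 ✓

1015 52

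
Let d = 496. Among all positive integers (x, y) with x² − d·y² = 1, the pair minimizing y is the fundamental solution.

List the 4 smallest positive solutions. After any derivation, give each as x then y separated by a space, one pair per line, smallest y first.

d=496: √d = [22; 3,1,2,4,1,…,1,3,44] (ℓ=16, even), read p_15/q_15
k=0  a_k=22  p_k/q_k = 22/1
…
k=2  a_k=1  p_k/q_k = 89/4
…
k=4  a_k=4  p_k/q_k = 1069/48
k=5  a_k=1  p_k/q_k = 1314/59
k=6  a_k=1  p_k/q_k = 2383/107
k=7  a_k=2  p_k/q_k = 6080/273
k=8  a_k=2  p_k/q_k = 14543/653
k=9  a_k=2  p_k/q_k = 35166/1579
k=10  a_k=1  p_k/q_k = 49709/2232
k=11  a_k=1  p_k/q_k = 84875/3811
…
k=13  a_k=2  p_k/q_k = 863293/38763
k=14  a_k=1  p_k/q_k = 1252502/56239
k=15  a_k=3  p_k/q_k = 4620799/207480
→ (4620799, 207480).  Check: 4620799²=21351783398401, 496·207480²=21351783398400, difference 1.
n=2: (4620799,207480)∘(4620799,207480) = (4620799·4620799+496·207480·207480, 4620799·207480+207480·4620799) = (42703566796801,1917446753040)
n=3: (42703566796801,1917446753040)∘(4620799,207480) = (4620799·42703566796801+496·207480·1917446753040, 4620799·1917446753040+207480·42703566796801) = (394649197502177907199,17720272078000750440)
n=4: (394649197502177907199,17720272078000750440)∘(4620799,207480) = (4620799·394649197502177907199+496·207480·17720272078000750440, 4620799·17720272078000750440+207480·394649197502177907199) = (3647189234337689639247667201,163763630995505661818050080)

4620799 207480
42703566796801 1917446753040
394649197502177907199 17720272078000750440
3647189234337689639247667201 163763630995505661818050080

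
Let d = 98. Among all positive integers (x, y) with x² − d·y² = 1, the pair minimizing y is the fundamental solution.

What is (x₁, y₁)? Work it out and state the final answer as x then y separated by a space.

√98 → a₀=9, period (1,8,1,18); ℓ=4 even so k=3
k=0  a_k=9  p_k/q_k = 9/1
k=1  a_k=1  p_k/q_k = 10/1
k=2  a_k=8  p_k/q_k = 89/9
k=3  a_k=1  p_k/q_k = 99/10
(x₁, y₁) = (99, 10);  99² − 98·10² = 1 ✓

99 10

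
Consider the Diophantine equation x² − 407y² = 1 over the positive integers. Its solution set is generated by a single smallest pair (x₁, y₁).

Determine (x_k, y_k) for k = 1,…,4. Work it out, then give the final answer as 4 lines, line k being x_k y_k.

2663 132
14183137 703032
75539384999 3744348300
402322750321537 19942398342768

√407 = [20; 5,1,2,1,5,40, …], period ℓ=6 (even) → k=5
k=0  a_k=20  p_k/q_k = 20/1
…
k=4  a_k=1  p_k/q_k = 464/23
k=5  a_k=5  p_k/q_k = 2663/132
(x₁, y₁) = (2663, 132);  2663² − 407·132² = 1 ✓
(x_2, y_2) = (2663·2663 + 407·132·132, 2663·132 + 132·2663) = (14183137, 703032)
(x_3, y_3) = (2663·14183137 + 407·132·703032, 2663·703032 + 132·14183137) = (75539384999, 3744348300)
(x_4, y_4) = (2663·75539384999 + 407·132·3744348300, 2663·3744348300 + 132·75539384999) = (402322750321537, 19942398342768)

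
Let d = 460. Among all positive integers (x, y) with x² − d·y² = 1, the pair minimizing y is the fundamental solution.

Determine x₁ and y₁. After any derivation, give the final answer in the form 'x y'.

d=460: √d = [21; 2,4,3,1,2,10,2,1,3,4,2,42] (ℓ=12, even), read p_11/q_11
i=0: a=21 ⇒ p=21, q=1
…
i=4: a=1 ⇒ p=815, q=38
i=5: a=2 ⇒ p=2252, q=105
i=6: a=10 ⇒ p=23335, q=1088
…
i=8: a=1 ⇒ p=72257, q=3369
…
i=10: a=4 ⇒ p=1135029, q=52921
i=11: a=2 ⇒ p=2535751, q=118230
fundamental: x₁=2535751, y₁=118230  (since 6430033134001 − 460·13978332900 = 1)

2535751 118230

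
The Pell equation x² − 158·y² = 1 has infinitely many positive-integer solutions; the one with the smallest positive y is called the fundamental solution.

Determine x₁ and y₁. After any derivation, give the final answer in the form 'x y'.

√158 = [12; 1,1,3,12,3,1,1,24, …], period ℓ=8 (even) → k=7
k=0  a_k=12  p_k/q_k = 12/1
k=1  a_k=1  p_k/q_k = 13/1
k=2  a_k=1  p_k/q_k = 25/2
k=3  a_k=3  p_k/q_k = 88/7
k=4  a_k=12  p_k/q_k = 1081/86
k=5  a_k=3  p_k/q_k = 3331/265
k=6  a_k=1  p_k/q_k = 4412/351
k=7  a_k=1  p_k/q_k = 7743/616
→ (7743, 616).  Check: 7743²=59954049, 158·616²=59954048, difference 1.

7743 616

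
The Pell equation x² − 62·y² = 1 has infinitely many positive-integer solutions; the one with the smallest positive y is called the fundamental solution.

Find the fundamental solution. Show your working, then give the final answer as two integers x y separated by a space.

63 8

√62 = [7; 1,6,1,14, …], period ℓ=4 (even) → k=3
k=0  a_k=7  p_k/q_k = 7/1
…
k=2  a_k=6  p_k/q_k = 55/7
k=3  a_k=1  p_k/q_k = 63/8
fundamental: x₁=63, y₁=8  (since 3969 − 62·64 = 1)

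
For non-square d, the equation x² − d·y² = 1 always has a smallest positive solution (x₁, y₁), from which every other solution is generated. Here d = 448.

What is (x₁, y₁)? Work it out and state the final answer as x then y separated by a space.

[21; 6,42] for √448; ℓ=2 ⇒ convergent index 1
k=0  a_k=21  p_k/q_k = 21/1
k=1  a_k=6  p_k/q_k = 127/6
→ (127, 6).  Check: 127²=16129, 448·6²=16128, difference 1.

127 6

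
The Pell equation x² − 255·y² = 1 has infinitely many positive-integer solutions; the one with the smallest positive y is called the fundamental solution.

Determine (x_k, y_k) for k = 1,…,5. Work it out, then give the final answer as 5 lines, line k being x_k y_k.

16 1
511 32
16336 1023
522241 32704
16695376 1045505

√255 → a₀=15, period (1,30); ℓ=2 even so k=1
step 0: (15, 1)  from 15·(1,0) + (0,1)
step 1: (16, 1)  from 1·(15,1) + (1,0)
fundamental: x₁=16, y₁=1  (since 256 − 255·1 = 1)
(16+1√255)^2 = 511 + 32√255
(16+1√255)^3 = 16336 + 1023√255
(16+1√255)^4 = 522241 + 32704√255
(16+1√255)^5 = 16695376 + 1045505√255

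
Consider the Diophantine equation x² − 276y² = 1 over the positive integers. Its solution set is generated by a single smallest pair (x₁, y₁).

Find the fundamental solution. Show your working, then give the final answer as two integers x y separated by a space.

7775 468

d=276: √d = [16; 1,1,1,1,2,2,2,1,1,1,1,32] (ℓ=12, even), read p_11/q_11
a_0=16:  p_0=16·1+0=16,  q_0=16·0+1=1
a_1=1:  p_1=1·16+1=17,  q_1=1·1+0=1
a_2=1:  p_2=1·17+16=33,  q_2=1·1+1=2
…
a_4=1:  p_4=1·50+33=83,  q_4=1·3+2=5
…
a_6=2:  p_6=2·216+83=515,  q_6=2·13+5=31
a_7=2:  p_7=2·515+216=1246,  q_7=2·31+13=75
a_8=1:  p_8=1·1246+515=1761,  q_8=1·75+31=106
a_9=1:  p_9=1·1761+1246=3007,  q_9=1·106+75=181
a_10=1:  p_10=1·3007+1761=4768,  q_10=1·181+106=287
a_11=1:  p_11=1·4768+3007=7775,  q_11=1·287+181=468
fundamental: x₁=7775, y₁=468  (since 60450625 − 276·219024 = 1)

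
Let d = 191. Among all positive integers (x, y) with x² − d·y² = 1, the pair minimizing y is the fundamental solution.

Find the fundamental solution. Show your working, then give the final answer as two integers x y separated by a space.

d=191: √d = [13; 1,4,1,1,3,…,4,1,26] (ℓ=16, even), read p_15/q_15
a_0=13:  p_0=13·1+0=13,  q_0=13·0+1=1
…
a_3=1:  p_3=1·69+14=83,  q_3=1·5+1=6
a_4=1:  p_4=1·83+69=152,  q_4=1·6+5=11
…
a_7=2:  p_7=2·1230+539=2999,  q_7=2·89+39=217
…
a_9=2:  p_9=2·40217+2999=83433,  q_9=2·2910+217=6037
a_10=2:  p_10=2·83433+40217=207083,  q_10=2·6037+2910=14984
a_11=3:  p_11=3·207083+83433=704682,  q_11=3·14984+6037=50989
a_12=1:  p_12=1·704682+207083=911765,  q_12=1·50989+14984=65973
a_13=1:  p_13=1·911765+704682=1616447,  q_13=1·65973+50989=116962
a_14=4:  p_14=4·1616447+911765=7377553,  q_14=4·116962+65973=533821
a_15=1:  p_15=1·7377553+1616447=8994000,  q_15=1·533821+116962=650783
→ (8994000, 650783).  Check: 8994000²=80892036000000, 191·650783²=80892035999999, difference 1.

8994000 650783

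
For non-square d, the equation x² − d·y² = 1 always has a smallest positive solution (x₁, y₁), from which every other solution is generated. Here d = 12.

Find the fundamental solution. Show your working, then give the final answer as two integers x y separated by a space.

7 2

√12 → a₀=3, period (2,6); ℓ=2 even so k=1
a_0=3:  p_0=3·1+0=3,  q_0=3·0+1=1
a_1=2:  p_1=2·3+1=7,  q_1=2·1+0=2
fundamental: x₁=7, y₁=2  (since 49 − 12·4 = 1)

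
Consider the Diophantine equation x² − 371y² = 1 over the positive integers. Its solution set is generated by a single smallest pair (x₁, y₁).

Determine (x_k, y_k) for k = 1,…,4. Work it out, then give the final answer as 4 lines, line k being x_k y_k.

d=371: √d = [19; 3,1,4,1,3,38] (ℓ=6, even), read p_5/q_5
k=0  a_k=19  p_k/q_k = 19/1
…
k=3  a_k=4  p_k/q_k = 366/19
k=4  a_k=1  p_k/q_k = 443/23
k=5  a_k=3  p_k/q_k = 1695/88
(x₁, y₁) = (1695, 88);  1695² − 371·88² = 1 ✓
(1695+88√371)^2 = 5746049 + 298320√371
(1695+88√371)^3 = 19479104415 + 1011304712√371
(1695+88√371)^4 = 66034158220801 + 3428322675360√371

1695 88
5746049 298320
19479104415 1011304712
66034158220801 3428322675360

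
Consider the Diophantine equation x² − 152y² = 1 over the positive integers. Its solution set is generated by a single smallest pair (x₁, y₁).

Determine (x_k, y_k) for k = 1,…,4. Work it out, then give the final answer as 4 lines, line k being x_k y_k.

37 3
2737 222
202501 16425
14982337 1215228

d=152: √d = [12; 3,24] (ℓ=2, even), read p_1/q_1
step 0: (12, 1)  from 12·(1,0) + (0,1)
step 1: (37, 3)  from 3·(12,1) + (1,0)
(x₁, y₁) = (37, 3);  37² − 152·3² = 1 ✓
n=2: (37,3)∘(37,3) = (37·37+152·3·3, 37·3+3·37) = (2737,222)
n=3: (2737,222)∘(37,3) = (37·2737+152·3·222, 37·222+3·2737) = (202501,16425)
n=4: (202501,16425)∘(37,3) = (37·202501+152·3·16425, 37·16425+3·202501) = (14982337,1215228)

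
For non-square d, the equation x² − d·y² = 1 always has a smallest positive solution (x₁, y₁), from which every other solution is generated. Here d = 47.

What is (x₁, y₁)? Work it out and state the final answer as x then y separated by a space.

48 7

[6; 1,5,1,12] for √47; ℓ=4 ⇒ convergent index 3
k=0  a_k=6  p_k/q_k = 6/1
k=1  a_k=1  p_k/q_k = 7/1
k=2  a_k=5  p_k/q_k = 41/6
k=3  a_k=1  p_k/q_k = 48/7
→ (48, 7).  Check: 48²=2304, 47·7²=2303, difference 1.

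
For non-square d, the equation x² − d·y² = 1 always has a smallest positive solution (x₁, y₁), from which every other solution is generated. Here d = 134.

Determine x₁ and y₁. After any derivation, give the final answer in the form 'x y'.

145925 12606

√134 → a₀=11, period (1,1,2,1,3,…,1,1,22); ℓ=14 even so k=13
k=0  a_k=11  p_k/q_k = 11/1
…
k=4  a_k=1  p_k/q_k = 81/7
…
k=7  a_k=10  p_k/q_k = 4121/356
…
k=9  a_k=3  p_k/q_k = 17630/1523
…
k=12  a_k=1  p_k/q_k = 84029/7259
k=13  a_k=1  p_k/q_k = 145925/12606
(x₁, y₁) = (145925, 12606);  145925² − 134·12606² = 1 ✓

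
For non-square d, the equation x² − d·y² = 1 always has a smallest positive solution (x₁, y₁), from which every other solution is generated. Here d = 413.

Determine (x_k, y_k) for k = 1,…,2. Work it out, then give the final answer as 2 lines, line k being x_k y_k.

113399 5580
25718666401 1265532840

√413 → a₀=20, period (3,9,1,4,1,9,3,40); ℓ=8 even so k=7
a_0=20:  p_0=20·1+0=20,  q_0=20·0+1=1
…
a_2=9:  p_2=9·61+20=569,  q_2=9·3+1=28
a_3=1:  p_3=1·569+61=630,  q_3=1·28+3=31
…
a_6=9:  p_6=9·3719+3089=36560,  q_6=9·183+152=1799
a_7=3:  p_7=3·36560+3719=113399,  q_7=3·1799+183=5580
(x₁, y₁) = (113399, 5580);  113399² − 413·5580² = 1 ✓
k=2:  x_2 = 113399·113399+413·5580·5580 = 25718666401,  y_2 = 113399·5580+5580·113399 = 1265532840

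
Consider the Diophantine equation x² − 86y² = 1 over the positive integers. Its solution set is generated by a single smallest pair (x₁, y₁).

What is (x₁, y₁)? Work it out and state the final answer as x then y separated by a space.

10405 1122

√86 = [9; 3,1,1,1,8,1,1,1,3,18, …], period ℓ=10 (even) → k=9
a_0=9:  p_0=9·1+0=9,  q_0=9·0+1=1
a_1=3:  p_1=3·9+1=28,  q_1=3·1+0=3
…
a_3=1:  p_3=1·37+28=65,  q_3=1·4+3=7
a_4=1:  p_4=1·65+37=102,  q_4=1·7+4=11
a_5=8:  p_5=8·102+65=881,  q_5=8·11+7=95
…
a_7=1:  p_7=1·983+881=1864,  q_7=1·106+95=201
a_8=1:  p_8=1·1864+983=2847,  q_8=1·201+106=307
a_9=3:  p_9=3·2847+1864=10405,  q_9=3·307+201=1122
fundamental: x₁=10405, y₁=1122  (since 108264025 − 86·1258884 = 1)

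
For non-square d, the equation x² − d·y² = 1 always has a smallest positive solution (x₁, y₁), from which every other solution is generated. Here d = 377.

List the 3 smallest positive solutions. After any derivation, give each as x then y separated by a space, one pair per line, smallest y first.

233 12
108577 5592
50596649 2605860

√377 = [19; 2,2,2,38, …], period ℓ=4 (even) → k=3
a_0=19:  p_0=19·1+0=19,  q_0=19·0+1=1
…
a_2=2:  p_2=2·39+19=97,  q_2=2·2+1=5
a_3=2:  p_3=2·97+39=233,  q_3=2·5+2=12
fundamental: x₁=233, y₁=12  (since 54289 − 377·144 = 1)
(233+12√377)^2 = 108577 + 5592√377
(233+12√377)^3 = 50596649 + 2605860√377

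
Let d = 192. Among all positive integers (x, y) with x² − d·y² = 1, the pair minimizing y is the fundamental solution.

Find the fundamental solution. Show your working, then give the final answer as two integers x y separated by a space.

97 7

√192 → a₀=13, period (1,5,1,26); ℓ=4 even so k=3
k=0  a_k=13  p_k/q_k = 13/1
k=1  a_k=1  p_k/q_k = 14/1
k=2  a_k=5  p_k/q_k = 83/6
k=3  a_k=1  p_k/q_k = 97/7
→ (97, 7).  Check: 97²=9409, 192·7²=9408, difference 1.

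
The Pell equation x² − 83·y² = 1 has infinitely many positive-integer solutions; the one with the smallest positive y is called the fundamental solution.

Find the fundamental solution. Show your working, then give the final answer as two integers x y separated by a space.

82 9

√83 = [9; 9,18, …], period ℓ=2 (even) → k=1
a_0=9:  p_0=9·1+0=9,  q_0=9·0+1=1
a_1=9:  p_1=9·9+1=82,  q_1=9·1+0=9
→ (82, 9).  Check: 82²=6724, 83·9²=6723, difference 1.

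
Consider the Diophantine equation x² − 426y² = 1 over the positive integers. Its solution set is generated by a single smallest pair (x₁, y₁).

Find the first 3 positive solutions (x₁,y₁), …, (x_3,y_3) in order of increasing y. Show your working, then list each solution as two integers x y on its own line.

√426 → a₀=20, period (1,1,1,3,2,6,2,3,1,1,1,40); ℓ=12 even so k=11
step 0: (20, 1)  from 20·(1,0) + (0,1)
…
step 4: (227, 11)  from 3·(62,3) + (41,2)
…
step 8: (24809, 1202)  from 3·(7162,347) + (3323,161)
step 9: (31971, 1549)  from 1·(24809,1202) + (7162,347)
step 10: (56780, 2751)  from 1·(31971,1549) + (24809,1202)
step 11: (88751, 4300)  from 1·(56780,2751) + (31971,1549)
fundamental: x₁=88751, y₁=4300  (since 7876740001 − 426·18490000 = 1)
(88751+4300√426)^2 = 15753480001 + 763258600√426
(88751+4300√426)^3 = 2796274207048751 + 135479928012900√426

88751 4300
15753480001 763258600
2796274207048751 135479928012900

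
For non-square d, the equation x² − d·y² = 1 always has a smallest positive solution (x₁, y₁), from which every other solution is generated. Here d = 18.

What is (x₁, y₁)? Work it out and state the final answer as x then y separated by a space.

√18 → a₀=4, period (4,8); ℓ=2 even so k=1
i=0: a=4 ⇒ p=4, q=1
i=1: a=4 ⇒ p=17, q=4
→ (17, 4).  Check: 17²=289, 18·4²=288, difference 1.

17 4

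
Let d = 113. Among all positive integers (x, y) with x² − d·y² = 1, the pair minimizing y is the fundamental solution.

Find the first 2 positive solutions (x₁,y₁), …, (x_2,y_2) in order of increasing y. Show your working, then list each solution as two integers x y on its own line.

1204353 113296
2900932297217 272896754976

d=113: √d = [10; 1,1,1,2,2,1,1,1,20] (ℓ=9, odd), read p_17/q_17
a_0=10:  p_0=10·1+0=10,  q_0=10·0+1=1
…
a_2=1:  p_2=1·11+10=21,  q_2=1·1+1=2
…
a_4=2:  p_4=2·32+21=85,  q_4=2·3+2=8
…
a_7=1:  p_7=1·287+202=489,  q_7=1·27+19=46
a_8=1:  p_8=1·489+287=776,  q_8=1·46+27=73
a_9=20:  p_9=20·776+489=16009,  q_9=20·73+46=1506
a_10=1:  p_10=1·16009+776=16785,  q_10=1·1506+73=1579
a_11=1:  p_11=1·16785+16009=32794,  q_11=1·1579+1506=3085
…
a_13=2:  p_13=2·49579+32794=131952,  q_13=2·4664+3085=12413
…
a_15=1:  p_15=1·313483+131952=445435,  q_15=1·29490+12413=41903
a_16=1:  p_16=1·445435+313483=758918,  q_16=1·41903+29490=71393
a_17=1:  p_17=1·758918+445435=1204353,  q_17=1·71393+41903=113296
fundamental: x₁=1204353, y₁=113296  (since 1450466148609 − 113·12835983616 = 1)
(x_2, y_2) = (1204353·1204353 + 113·113296·113296, 1204353·113296 + 113296·1204353) = (2900932297217, 272896754976)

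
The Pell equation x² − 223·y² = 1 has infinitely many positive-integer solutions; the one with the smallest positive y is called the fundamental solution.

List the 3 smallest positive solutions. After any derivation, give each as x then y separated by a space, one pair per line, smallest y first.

224 15
100351 6720
44957024 3010545

d=223: √d = [14; 1,13,1,28] (ℓ=4, even), read p_3/q_3
k=0  a_k=14  p_k/q_k = 14/1
k=1  a_k=1  p_k/q_k = 15/1
k=2  a_k=13  p_k/q_k = 209/14
k=3  a_k=1  p_k/q_k = 224/15
(x₁, y₁) = (224, 15);  224² − 223·15² = 1 ✓
(224+15√223)^2 = 100351 + 6720√223
(224+15√223)^3 = 44957024 + 3010545√223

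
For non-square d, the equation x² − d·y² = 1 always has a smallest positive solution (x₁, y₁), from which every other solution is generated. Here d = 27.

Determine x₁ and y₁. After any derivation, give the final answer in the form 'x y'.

26 5

[5; 5,10] for √27; ℓ=2 ⇒ convergent index 1
step 0: (5, 1)  from 5·(1,0) + (0,1)
step 1: (26, 5)  from 5·(5,1) + (1,0)
fundamental: x₁=26, y₁=5  (since 676 − 27·25 = 1)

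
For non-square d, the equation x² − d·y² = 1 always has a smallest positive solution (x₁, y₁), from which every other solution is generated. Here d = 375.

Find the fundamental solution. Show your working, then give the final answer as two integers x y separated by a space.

√375 = [19; 2,1,2,1,5,1,2,1,2,38, …], period ℓ=10 (even) → k=9
step 0: (19, 1)  from 19·(1,0) + (0,1)
step 1: (39, 2)  from 2·(19,1) + (1,0)
step 2: (58, 3)  from 1·(39,2) + (19,1)
step 3: (155, 8)  from 2·(58,3) + (39,2)
step 4: (213, 11)  from 1·(155,8) + (58,3)
step 5: (1220, 63)  from 5·(213,11) + (155,8)
step 6: (1433, 74)  from 1·(1220,63) + (213,11)
step 7: (4086, 211)  from 2·(1433,74) + (1220,63)
step 8: (5519, 285)  from 1·(4086,211) + (1433,74)
step 9: (15124, 781)  from 2·(5519,285) + (4086,211)
fundamental: x₁=15124, y₁=781  (since 228735376 − 375·609961 = 1)

15124 781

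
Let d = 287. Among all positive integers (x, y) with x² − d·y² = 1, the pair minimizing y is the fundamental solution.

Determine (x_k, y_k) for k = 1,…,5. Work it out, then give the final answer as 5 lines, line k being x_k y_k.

[16; 1,15,1,32] for √287; ℓ=4 ⇒ convergent index 3
k=0  a_k=16  p_k/q_k = 16/1
k=1  a_k=1  p_k/q_k = 17/1
k=2  a_k=15  p_k/q_k = 271/16
k=3  a_k=1  p_k/q_k = 288/17
→ (288, 17).  Check: 288²=82944, 287·17²=82943, difference 1.
(288+17√287)^2 = 165887 + 9792√287
(288+17√287)^3 = 95550624 + 5640175√287
(288+17√287)^4 = 55036993537 + 3248731008√287
(288+17√287)^5 = 31701212726688 + 1871263420433√287

288 17
165887 9792
95550624 5640175
55036993537 3248731008
31701212726688 1871263420433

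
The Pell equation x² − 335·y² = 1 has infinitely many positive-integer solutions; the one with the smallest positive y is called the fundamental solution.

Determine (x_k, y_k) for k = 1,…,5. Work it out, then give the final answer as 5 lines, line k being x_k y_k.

√335 → a₀=18, period (3,3,3,36); ℓ=4 even so k=3
k=0  a_k=18  p_k/q_k = 18/1
k=1  a_k=3  p_k/q_k = 55/3
k=2  a_k=3  p_k/q_k = 183/10
k=3  a_k=3  p_k/q_k = 604/33
fundamental: x₁=604, y₁=33  (since 364816 − 335·1089 = 1)
(x_2, y_2) = (604·604 + 335·33·33, 604·33 + 33·604) = (729631, 39864)
(x_3, y_3) = (604·729631 + 335·33·39864, 604·39864 + 33·729631) = (881393644, 48155679)
(x_4, y_4) = (604·881393644 + 335·33·48155679, 604·48155679 + 33·881393644) = (1064722792321, 58172020368)
(x_5, y_5) = (604·1064722792321 + 335·33·58172020368, 604·58172020368 + 33·1064722792321) = (1286184251730124, 70271752448865)

604 33
729631 39864
881393644 48155679
1064722792321 58172020368
1286184251730124 70271752448865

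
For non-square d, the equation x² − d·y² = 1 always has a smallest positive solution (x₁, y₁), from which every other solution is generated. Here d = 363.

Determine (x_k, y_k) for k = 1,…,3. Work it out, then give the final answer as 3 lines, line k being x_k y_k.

362 19
262087 13756
189750626 9959325

√363 = [19; 19,38, …], period ℓ=2 (even) → k=1
a_0=19:  p_0=19·1+0=19,  q_0=19·0+1=1
a_1=19:  p_1=19·19+1=362,  q_1=19·1+0=19
fundamental: x₁=362, y₁=19  (since 131044 − 363·361 = 1)
n=2: (362,19)∘(362,19) = (362·362+363·19·19, 362·19+19·362) = (262087,13756)
n=3: (262087,13756)∘(362,19) = (362·262087+363·19·13756, 362·13756+19·262087) = (189750626,9959325)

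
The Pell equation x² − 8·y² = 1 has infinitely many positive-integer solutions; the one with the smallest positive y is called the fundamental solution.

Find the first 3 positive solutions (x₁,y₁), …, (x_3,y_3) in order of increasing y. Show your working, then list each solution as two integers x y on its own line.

3 1
17 6
99 35

√8 = [2; 1,4, …], period ℓ=2 (even) → k=1
k=0  a_k=2  p_k/q_k = 2/1
k=1  a_k=1  p_k/q_k = 3/1
(x₁, y₁) = (3, 1);  3² − 8·1² = 1 ✓
(3+1√8)^2 = 17 + 6√8
(3+1√8)^3 = 99 + 35√8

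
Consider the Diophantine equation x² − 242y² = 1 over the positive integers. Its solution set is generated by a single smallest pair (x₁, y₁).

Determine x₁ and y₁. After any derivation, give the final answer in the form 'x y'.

19601 1260

√242 → a₀=15, period (1,1,3,1,14,1,3,1,1,30); ℓ=10 even so k=9
step 0: (15, 1)  from 15·(1,0) + (0,1)
step 1: (16, 1)  from 1·(15,1) + (1,0)
step 2: (31, 2)  from 1·(16,1) + (15,1)
step 3: (109, 7)  from 3·(31,2) + (16,1)
…
step 5: (2069, 133)  from 14·(140,9) + (109,7)
…
step 7: (8696, 559)  from 3·(2209,142) + (2069,133)
step 8: (10905, 701)  from 1·(8696,559) + (2209,142)
step 9: (19601, 1260)  from 1·(10905,701) + (8696,559)
(x₁, y₁) = (19601, 1260);  19601² − 242·1260² = 1 ✓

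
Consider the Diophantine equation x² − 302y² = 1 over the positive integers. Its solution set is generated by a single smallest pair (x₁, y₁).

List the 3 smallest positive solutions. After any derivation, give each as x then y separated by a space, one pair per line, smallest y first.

4276623 246092
36579008568257 2104885414632
312869258720405635599 18003602753159249380

d=302: √d = [17; 2,1,1,1,4,…,1,2,34] (ℓ=16, even), read p_15/q_15
step 0: (17, 1)  from 17·(1,0) + (0,1)
…
step 2: (52, 3)  from 1·(35,2) + (17,1)
step 3: (87, 5)  from 1·(52,3) + (35,2)
…
step 8: (34513, 1986)  from 16·(2068,119) + (1425,82)
…
step 10: (107675, 6196)  from 2·(36581,2105) + (34513,1986)
step 11: (467281, 26889)  from 4·(107675,6196) + (36581,2105)
…
step 13: (1042237, 59974)  from 1·(574956,33085) + (467281,26889)
step 14: (1617193, 93059)  from 1·(1042237,59974) + (574956,33085)
step 15: (4276623, 246092)  from 2·(1617193,93059) + (1042237,59974)
→ (4276623, 246092).  Check: 4276623²=18289504284129, 302·246092²=18289504284128, difference 1.
(4276623+246092√302)^2 = 36579008568257 + 2104885414632√302
(4276623+246092√302)^3 = 312869258720405635599 + 18003602753159249380√302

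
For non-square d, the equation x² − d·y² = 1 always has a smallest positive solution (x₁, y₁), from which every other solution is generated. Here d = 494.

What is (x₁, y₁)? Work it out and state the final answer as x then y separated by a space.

73035 3286

√494 → a₀=22, period (4,2,2,1,2,1,2,2,4,44); ℓ=10 even so k=9
step 0: (22, 1)  from 22·(1,0) + (0,1)
step 1: (89, 4)  from 4·(22,1) + (1,0)
…
step 4: (689, 31)  from 1·(489,22) + (200,9)
…
step 7: (6979, 314)  from 2·(2556,115) + (1867,84)
step 8: (16514, 743)  from 2·(6979,314) + (2556,115)
step 9: (73035, 3286)  from 4·(16514,743) + (6979,314)
(x₁, y₁) = (73035, 3286);  73035² − 494·3286² = 1 ✓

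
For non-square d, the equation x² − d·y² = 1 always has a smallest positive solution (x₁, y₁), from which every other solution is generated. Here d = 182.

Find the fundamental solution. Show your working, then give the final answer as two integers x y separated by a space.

27 2

[13; 2,26] for √182; ℓ=2 ⇒ convergent index 1
a_0=13:  p_0=13·1+0=13,  q_0=13·0+1=1
a_1=2:  p_1=2·13+1=27,  q_1=2·1+0=2
fundamental: x₁=27, y₁=2  (since 729 − 182·4 = 1)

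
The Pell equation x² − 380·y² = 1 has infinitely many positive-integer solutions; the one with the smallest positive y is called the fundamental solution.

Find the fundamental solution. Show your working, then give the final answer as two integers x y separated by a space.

√380 → a₀=19, period (2,38); ℓ=2 even so k=1
a_0=19:  p_0=19·1+0=19,  q_0=19·0+1=1
a_1=2:  p_1=2·19+1=39,  q_1=2·1+0=2
fundamental: x₁=39, y₁=2  (since 1521 − 380·4 = 1)

39 2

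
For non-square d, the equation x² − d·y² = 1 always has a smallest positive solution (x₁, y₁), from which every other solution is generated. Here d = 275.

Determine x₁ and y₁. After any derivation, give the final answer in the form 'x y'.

√275 → a₀=16, period (1,1,2,1,1,32); ℓ=6 even so k=5
k=0  a_k=16  p_k/q_k = 16/1
…
k=2  a_k=1  p_k/q_k = 33/2
k=3  a_k=2  p_k/q_k = 83/5
k=4  a_k=1  p_k/q_k = 116/7
k=5  a_k=1  p_k/q_k = 199/12
(x₁, y₁) = (199, 12);  199² − 275·12² = 1 ✓

199 12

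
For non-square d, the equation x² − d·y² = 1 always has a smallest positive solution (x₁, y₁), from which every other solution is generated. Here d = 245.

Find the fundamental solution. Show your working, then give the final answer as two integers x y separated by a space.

√245 → a₀=15, period (1,1,1,7,6,7,1,1,1,30); ℓ=10 even so k=9
step 0: (15, 1)  from 15·(1,0) + (0,1)
…
step 3: (47, 3)  from 1·(31,2) + (16,1)
…
step 6: (15809, 1010)  from 7·(2207,141) + (360,23)
step 7: (18016, 1151)  from 1·(15809,1010) + (2207,141)
step 8: (33825, 2161)  from 1·(18016,1151) + (15809,1010)
step 9: (51841, 3312)  from 1·(33825,2161) + (18016,1151)
fundamental: x₁=51841, y₁=3312  (since 2687489281 − 245·10969344 = 1)

51841 3312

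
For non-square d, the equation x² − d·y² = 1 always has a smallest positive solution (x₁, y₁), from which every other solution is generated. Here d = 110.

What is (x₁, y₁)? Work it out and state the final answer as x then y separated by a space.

√110 = [10; 2,20, …], period ℓ=2 (even) → k=1
step 0: (10, 1)  from 10·(1,0) + (0,1)
step 1: (21, 2)  from 2·(10,1) + (1,0)
(x₁, y₁) = (21, 2);  21² − 110·2² = 1 ✓

21 2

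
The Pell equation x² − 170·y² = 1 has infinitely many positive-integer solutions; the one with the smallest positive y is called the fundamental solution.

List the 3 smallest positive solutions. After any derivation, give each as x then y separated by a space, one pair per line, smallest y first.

√170 → a₀=13, period (26); ℓ=1 odd so k=1
step 0: (13, 1)  from 13·(1,0) + (0,1)
step 1: (339, 26)  from 26·(13,1) + (1,0)
→ (339, 26).  Check: 339²=114921, 170·26²=114920, difference 1.
n=2: (339,26)∘(339,26) = (339·339+170·26·26, 339·26+26·339) = (229841,17628)
n=3: (229841,17628)∘(339,26) = (339·229841+170·26·17628, 339·17628+26·229841) = (155831859,11951758)

339 26
229841 17628
155831859 11951758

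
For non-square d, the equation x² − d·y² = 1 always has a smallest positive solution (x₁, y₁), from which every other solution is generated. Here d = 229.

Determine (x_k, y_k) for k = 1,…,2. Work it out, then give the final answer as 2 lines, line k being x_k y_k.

5848201 386460
68402909872801 4520191516920

d=229: √d = [15; 7,1,1,7,30] (ℓ=5, odd), read p_9/q_9
a_0=15:  p_0=15·1+0=15,  q_0=15·0+1=1
…
a_3=1:  p_3=1·121+106=227,  q_3=1·8+7=15
a_4=7:  p_4=7·227+121=1710,  q_4=7·15+8=113
a_5=30:  p_5=30·1710+227=51527,  q_5=30·113+15=3405
a_6=7:  p_6=7·51527+1710=362399,  q_6=7·3405+113=23948
a_7=1:  p_7=1·362399+51527=413926,  q_7=1·23948+3405=27353
a_8=1:  p_8=1·413926+362399=776325,  q_8=1·27353+23948=51301
a_9=7:  p_9=7·776325+413926=5848201,  q_9=7·51301+27353=386460
fundamental: x₁=5848201, y₁=386460  (since 34201454936401 − 229·149351331600 = 1)
(5848201+386460√229)^2 = 68402909872801 + 4520191516920√229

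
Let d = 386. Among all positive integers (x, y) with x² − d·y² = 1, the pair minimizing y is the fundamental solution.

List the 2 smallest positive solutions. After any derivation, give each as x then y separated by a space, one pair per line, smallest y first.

111555 5678
24889036049 1266818580

√386 → a₀=19, period (1,1,1,4,1,18,1,4,1,1,1,38); ℓ=12 even so k=11
i=0: a=19 ⇒ p=19, q=1
…
i=3: a=1 ⇒ p=59, q=3
i=4: a=4 ⇒ p=275, q=14
…
i=6: a=18 ⇒ p=6287, q=320
…
i=8: a=4 ⇒ p=32771, q=1668
…
i=10: a=1 ⇒ p=72163, q=3673
i=11: a=1 ⇒ p=111555, q=5678
fundamental: x₁=111555, y₁=5678  (since 12444518025 − 386·32239684 = 1)
n=2: (111555,5678)∘(111555,5678) = (111555·111555+386·5678·5678, 111555·5678+5678·111555) = (24889036049,1266818580)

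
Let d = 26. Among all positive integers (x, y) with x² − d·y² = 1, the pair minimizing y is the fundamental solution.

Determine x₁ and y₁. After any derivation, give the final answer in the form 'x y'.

d=26: √d = [5; 10] (ℓ=1, odd), read p_1/q_1
step 0: (5, 1)  from 5·(1,0) + (0,1)
step 1: (51, 10)  from 10·(5,1) + (1,0)
fundamental: x₁=51, y₁=10  (since 2601 − 26·100 = 1)

51 10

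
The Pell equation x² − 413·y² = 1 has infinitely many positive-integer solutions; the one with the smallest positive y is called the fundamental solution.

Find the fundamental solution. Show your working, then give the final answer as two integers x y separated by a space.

113399 5580

[20; 3,9,1,4,1,9,3,40] for √413; ℓ=8 ⇒ convergent index 7
i=0: a=20 ⇒ p=20, q=1
i=1: a=3 ⇒ p=61, q=3
i=2: a=9 ⇒ p=569, q=28
…
i=4: a=4 ⇒ p=3089, q=152
…
i=6: a=9 ⇒ p=36560, q=1799
i=7: a=3 ⇒ p=113399, q=5580
fundamental: x₁=113399, y₁=5580  (since 12859333201 − 413·31136400 = 1)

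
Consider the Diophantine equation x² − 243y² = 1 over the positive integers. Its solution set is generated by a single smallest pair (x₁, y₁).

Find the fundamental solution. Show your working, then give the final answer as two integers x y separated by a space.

70226 4505

√243 → a₀=15, period (1,1,2,3,15,3,2,1,1,30); ℓ=10 even so k=9
step 0: (15, 1)  from 15·(1,0) + (0,1)
step 1: (16, 1)  from 1·(15,1) + (1,0)
step 2: (31, 2)  from 1·(16,1) + (15,1)
…
step 4: (265, 17)  from 3·(78,5) + (31,2)
step 5: (4053, 260)  from 15·(265,17) + (78,5)
step 6: (12424, 797)  from 3·(4053,260) + (265,17)
…
step 8: (41325, 2651)  from 1·(28901,1854) + (12424,797)
step 9: (70226, 4505)  from 1·(41325,2651) + (28901,1854)
fundamental: x₁=70226, y₁=4505  (since 4931691076 − 243·20295025 = 1)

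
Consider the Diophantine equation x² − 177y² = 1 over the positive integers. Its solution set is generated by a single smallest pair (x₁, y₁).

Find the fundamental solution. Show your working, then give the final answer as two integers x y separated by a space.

[13; 3,3,2,8,2,3,3,26] for √177; ℓ=8 ⇒ convergent index 7
i=0: a=13 ⇒ p=13, q=1
…
i=6: a=3 ⇒ p=18985, q=1427
i=7: a=3 ⇒ p=62423, q=4692
fundamental: x₁=62423, y₁=4692  (since 3896630929 − 177·22014864 = 1)

62423 4692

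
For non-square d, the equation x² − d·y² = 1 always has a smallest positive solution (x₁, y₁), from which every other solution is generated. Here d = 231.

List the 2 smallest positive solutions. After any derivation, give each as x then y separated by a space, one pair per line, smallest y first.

76 5
11551 760

√231 → a₀=15, period (5,30); ℓ=2 even so k=1
step 0: (15, 1)  from 15·(1,0) + (0,1)
step 1: (76, 5)  from 5·(15,1) + (1,0)
fundamental: x₁=76, y₁=5  (since 5776 − 231·25 = 1)
(x_2, y_2) = (76·76 + 231·5·5, 76·5 + 5·76) = (11551, 760)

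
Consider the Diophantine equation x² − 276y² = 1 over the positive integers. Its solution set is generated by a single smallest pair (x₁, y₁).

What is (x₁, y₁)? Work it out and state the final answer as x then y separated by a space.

√276 = [16; 1,1,1,1,2,2,2,1,1,1,1,32, …], period ℓ=12 (even) → k=11
a_0=16:  p_0=16·1+0=16,  q_0=16·0+1=1
a_1=1:  p_1=1·16+1=17,  q_1=1·1+0=1
a_2=1:  p_2=1·17+16=33,  q_2=1·1+1=2
a_3=1:  p_3=1·33+17=50,  q_3=1·2+1=3
a_4=1:  p_4=1·50+33=83,  q_4=1·3+2=5
a_5=2:  p_5=2·83+50=216,  q_5=2·5+3=13
…
a_7=2:  p_7=2·515+216=1246,  q_7=2·31+13=75
a_8=1:  p_8=1·1246+515=1761,  q_8=1·75+31=106
a_9=1:  p_9=1·1761+1246=3007,  q_9=1·106+75=181
a_10=1:  p_10=1·3007+1761=4768,  q_10=1·181+106=287
a_11=1:  p_11=1·4768+3007=7775,  q_11=1·287+181=468
(x₁, y₁) = (7775, 468);  7775² − 276·468² = 1 ✓

7775 468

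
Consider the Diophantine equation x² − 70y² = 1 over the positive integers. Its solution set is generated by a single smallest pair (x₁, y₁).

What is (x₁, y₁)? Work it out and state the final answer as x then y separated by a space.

251 30

√70 → a₀=8, period (2,1,2,1,2,16); ℓ=6 even so k=5
k=0  a_k=8  p_k/q_k = 8/1
k=1  a_k=2  p_k/q_k = 17/2
…
k=4  a_k=1  p_k/q_k = 92/11
k=5  a_k=2  p_k/q_k = 251/30
→ (251, 30).  Check: 251²=63001, 70·30²=63000, difference 1.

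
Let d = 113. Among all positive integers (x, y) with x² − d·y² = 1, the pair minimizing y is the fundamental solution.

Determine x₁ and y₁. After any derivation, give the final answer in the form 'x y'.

1204353 113296

√113 → a₀=10, period (1,1,1,2,2,1,1,1,20); ℓ=9 odd so k=17
i=0: a=10 ⇒ p=10, q=1
…
i=4: a=2 ⇒ p=85, q=8
i=5: a=2 ⇒ p=202, q=19
i=6: a=1 ⇒ p=287, q=27
i=7: a=1 ⇒ p=489, q=46
i=8: a=1 ⇒ p=776, q=73
…
i=11: a=1 ⇒ p=32794, q=3085
i=12: a=1 ⇒ p=49579, q=4664
…
i=14: a=2 ⇒ p=313483, q=29490
i=15: a=1 ⇒ p=445435, q=41903
i=16: a=1 ⇒ p=758918, q=71393
i=17: a=1 ⇒ p=1204353, q=113296
(x₁, y₁) = (1204353, 113296);  1204353² − 113·113296² = 1 ✓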